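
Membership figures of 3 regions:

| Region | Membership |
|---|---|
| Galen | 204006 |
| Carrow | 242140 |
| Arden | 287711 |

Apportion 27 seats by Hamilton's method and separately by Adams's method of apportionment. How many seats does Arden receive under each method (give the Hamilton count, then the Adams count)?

11 and 10

Hamilton: Galen 7, Carrow 9, Arden 11.
Adams: Galen 8, Carrow 9, Arden 10.
Arden gets 11 under Hamilton and 10 under Adams.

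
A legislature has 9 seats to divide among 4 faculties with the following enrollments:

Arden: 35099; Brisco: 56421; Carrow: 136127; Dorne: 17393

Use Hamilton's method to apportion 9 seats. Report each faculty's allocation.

Standard divisor: 245040 ÷ 9 ≈ 27226.667.
Standard quotas: Arden 1.2891, Brisco 2.0723, Carrow 4.9998, Dorne 0.6388.
Lower quotas: Arden 1, Brisco 2, Carrow 4, Dorne 0 (sum 7, leaving 2 seats).
Remainders in descending order: Carrow 0.9998, Dorne 0.6388, Arden 0.2891, Brisco 0.0723.
The surplus seats go to Carrow, Dorne.

Arden 1, Brisco 2, Carrow 5, Dorne 1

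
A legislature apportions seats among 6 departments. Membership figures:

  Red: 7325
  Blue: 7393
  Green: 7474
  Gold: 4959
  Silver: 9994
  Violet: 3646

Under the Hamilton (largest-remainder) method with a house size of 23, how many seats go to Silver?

Standard divisor: 40791 ÷ 23 ≈ 1773.522.
Standard quotas: Red 4.1302, Blue 4.1685, Green 4.2142, Gold 2.7961, Silver 5.6351, Violet 2.0558.
Lower quotas: Red 4, Blue 4, Green 4, Gold 2, Silver 5, Violet 2 (sum 21, leaving 2 seats).
Remainders in descending order: Gold 0.7961, Silver 0.6351, Green 0.2142, Blue 0.1685, Red 0.1302, Violet 0.0558.
Largest remainders: Gold, Silver receive the extra seats.
Silver receives 6.

6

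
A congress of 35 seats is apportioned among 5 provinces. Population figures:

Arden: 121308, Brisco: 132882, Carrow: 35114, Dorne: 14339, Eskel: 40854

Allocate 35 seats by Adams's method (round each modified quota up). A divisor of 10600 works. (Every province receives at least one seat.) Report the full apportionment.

With modified divisor 10600: modified quotas Arden 11.444, Brisco 12.536, Carrow 3.313, Dorne 1.353, Eskel 3.854.
Rounding up: Arden 12, Brisco 13, Carrow 4, Dorne 2, Eskel 4 (total 35).

Arden: 12, Brisco: 13, Carrow: 4, Dorne: 2, Eskel: 4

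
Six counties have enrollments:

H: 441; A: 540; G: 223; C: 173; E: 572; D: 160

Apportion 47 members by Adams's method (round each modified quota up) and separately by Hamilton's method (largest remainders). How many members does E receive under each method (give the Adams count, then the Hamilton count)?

12 and 13

Adams: H 10, A 12, G 5, C 4, E 12, D 4.
Hamilton: H 10, A 12, G 5, C 4, E 13, D 3.
E gets 12 under Adams and 13 under Hamilton.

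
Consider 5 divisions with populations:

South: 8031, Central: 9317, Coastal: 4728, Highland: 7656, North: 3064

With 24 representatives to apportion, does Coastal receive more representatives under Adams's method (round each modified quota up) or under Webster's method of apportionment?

Adams

Adams: South 6, Central 7, Coastal 4, Highland 5, North 2.
Webster: South 6, Central 7, Coastal 3, Highland 6, North 2.
Coastal gets 4 under Adams and 3 under Webster.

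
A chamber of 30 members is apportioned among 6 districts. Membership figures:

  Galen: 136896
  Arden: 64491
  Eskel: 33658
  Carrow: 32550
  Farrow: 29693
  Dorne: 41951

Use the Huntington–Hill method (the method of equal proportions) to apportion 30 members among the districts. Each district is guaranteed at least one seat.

Galen 12; Arden 5; Eskel 3; Carrow 3; Farrow 3; Dorne 4

With divisor 11845: modified quotas Galen 11.557, Arden 5.445, Eskel 2.842, Carrow 2.748, Farrow 2.507, Dorne 3.542.
Geometric-mean thresholds: Galen √(11·12)=11.489, Arden √(5·6)=5.477, Eskel √(2·3)=2.449, Carrow √(2·3)=2.449, Farrow √(2·3)=2.449, Dorne √(3·4)=3.464.
Each quota rounded against its threshold gives Galen 12, Arden 5, Eskel 3, Carrow 3, Farrow 3, Dorne 4 (total 30).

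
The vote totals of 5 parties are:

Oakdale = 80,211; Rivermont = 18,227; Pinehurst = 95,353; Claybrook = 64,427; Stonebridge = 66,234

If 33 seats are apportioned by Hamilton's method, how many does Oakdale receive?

Standard divisor: 324452 ÷ 33 ≈ 9831.879.
Standard quotas: Oakdale 8.1583, Rivermont 1.8539, Pinehurst 9.6983, Claybrook 6.5529, Stonebridge 6.7367.
Lower quotas: Oakdale 8, Rivermont 1, Pinehurst 9, Claybrook 6, Stonebridge 6 (sum 30, leaving 3 seats).
Remainders in descending order: Rivermont 0.8539, Stonebridge 0.7367, Pinehurst 0.6983, Claybrook 0.5529, Oakdale 0.1583.
Largest remainders: Rivermont, Stonebridge, Pinehurst receive the extra seats.
Oakdale receives 8.

8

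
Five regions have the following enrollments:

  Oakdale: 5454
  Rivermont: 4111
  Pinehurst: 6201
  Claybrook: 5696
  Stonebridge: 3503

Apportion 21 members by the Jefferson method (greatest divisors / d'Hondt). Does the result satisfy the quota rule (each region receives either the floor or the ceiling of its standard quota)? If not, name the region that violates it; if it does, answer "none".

none

Standard quotas: Oakdale 4.588, Rivermont 3.458, Pinehurst 5.216, Claybrook 4.791, Stonebridge 2.947.
Jefferson allocation: Oakdale 5, Rivermont 3, Pinehurst 5, Claybrook 5, Stonebridge 3.
Every allocation lies between the lower and upper quota.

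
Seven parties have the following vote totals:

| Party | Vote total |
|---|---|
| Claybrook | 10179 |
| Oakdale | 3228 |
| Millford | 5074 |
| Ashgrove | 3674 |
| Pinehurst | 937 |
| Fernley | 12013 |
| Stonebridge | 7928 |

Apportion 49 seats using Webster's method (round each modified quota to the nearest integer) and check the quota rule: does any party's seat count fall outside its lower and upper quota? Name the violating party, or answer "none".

none

Standard quotas: Claybrook 11.590, Oakdale 3.676, Millford 5.778, Ashgrove 4.183, Pinehurst 1.067, Fernley 13.679, Stonebridge 9.027.
Webster allocation: Claybrook 11, Oakdale 4, Millford 6, Ashgrove 4, Pinehurst 1, Fernley 14, Stonebridge 9.
Every allocation lies between the lower and upper quota.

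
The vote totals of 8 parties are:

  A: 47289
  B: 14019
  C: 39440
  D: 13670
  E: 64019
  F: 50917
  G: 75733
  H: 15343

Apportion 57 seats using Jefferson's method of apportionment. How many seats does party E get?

12

Standard divisor 320430/57 ≈ 5621.579; standard quotas: A 8.412, B 2.494, C 7.016, D 2.432, E 11.388, F 9.057, G 13.472, H 2.729.
Rounding down gives 8, 2, 7, 2, 11, 9, 13, 2 = 54 seats, so the divisor must be adjusted.
With modified divisor 5200: modified quotas A 9.094, B 2.696, C 7.585, D 2.629, E 12.311, F 9.792, G 14.564, H 2.951.
Rounding down: A 9, B 2, C 7, D 2, E 12, F 9, G 14, H 2 (total 57).
E receives 12.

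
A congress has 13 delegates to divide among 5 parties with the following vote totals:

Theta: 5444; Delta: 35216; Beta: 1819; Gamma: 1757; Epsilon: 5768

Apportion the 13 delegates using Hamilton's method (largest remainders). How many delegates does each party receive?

Theta=1; Delta=9; Beta=1; Gamma=0; Epsilon=2

Total 50004; standard divisor 50004/13 ≈ 3846.462.
Standard quotas: Theta 1.4153, Delta 9.1554, Beta 0.4729, Gamma 0.4568, Epsilon 1.4996.
Lower quotas: Theta 1, Delta 9, Beta 0, Gamma 0, Epsilon 1 (sum 11, leaving 2 seats).
Remainders in descending order: Epsilon 0.4996, Beta 0.4729, Gamma 0.4568, Theta 0.4153, Delta 0.1554.
The surplus seats go to Epsilon, Beta.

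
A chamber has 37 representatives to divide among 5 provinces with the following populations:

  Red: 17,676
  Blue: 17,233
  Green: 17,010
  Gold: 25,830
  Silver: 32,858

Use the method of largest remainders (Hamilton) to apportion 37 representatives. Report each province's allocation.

Red 6; Blue 6; Green 6; Gold 8; Silver 11

The standard divisor is 110607/37 ≈ 2989.378.
Standard quotas: Red 5.9129, Blue 5.7647, Green 5.6901, Gold 8.6406, Silver 10.9916.
Lower quotas: Red 5, Blue 5, Green 5, Gold 8, Silver 10 (sum 33, leaving 4 seats).
Remainders in descending order: Silver 0.9916, Red 0.9129, Blue 0.7647, Green 0.6901, Gold 0.6406.
Largest remainders: Silver, Red, Blue, Green receive the extra seats.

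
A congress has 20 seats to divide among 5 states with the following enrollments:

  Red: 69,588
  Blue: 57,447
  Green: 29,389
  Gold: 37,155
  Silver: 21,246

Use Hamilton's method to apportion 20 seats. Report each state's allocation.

Red 7, Blue 5, Green 3, Gold 3, Silver 2

Standard divisor: 214825 ÷ 20 ≈ 10741.25.
Standard quotas: Red 6.4786, Blue 5.3483, Green 2.7361, Gold 3.4591, Silver 1.9780.
Lower quotas: Red 6, Blue 5, Green 2, Gold 3, Silver 1 (sum 17, leaving 3 seats).
Remainders in descending order: Silver 0.9780, Green 0.7361, Red 0.4786, Gold 0.4591, Blue 0.3483.
Largest remainders: Silver, Green, Red receive the extra seats.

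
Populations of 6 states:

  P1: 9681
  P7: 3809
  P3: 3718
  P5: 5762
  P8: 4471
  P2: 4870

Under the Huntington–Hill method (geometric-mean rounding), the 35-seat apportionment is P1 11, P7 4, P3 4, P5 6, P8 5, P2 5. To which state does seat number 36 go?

Priority for the next seat is population ÷ (√(s·(s+1))).
Priorities: P1 842.623, P7 851.718, P3 831.370, P5 889.096, P8 816.289, P2 889.136.
Highest priority: P2.

P2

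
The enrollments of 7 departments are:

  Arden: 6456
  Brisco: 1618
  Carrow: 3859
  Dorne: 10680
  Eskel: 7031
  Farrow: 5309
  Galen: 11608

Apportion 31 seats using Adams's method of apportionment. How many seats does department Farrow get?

Standard divisor 46561/31 ≈ 1501.968; standard quotas: Arden 4.298, Brisco 1.077, Carrow 2.569, Dorne 7.111, Eskel 4.681, Farrow 3.535, Galen 7.729.
Rounding up gives 5, 2, 3, 8, 5, 4, 8 = 35 seats, so the divisor must be adjusted.
With modified divisor 1700: modified quotas Arden 3.798, Brisco 0.952, Carrow 2.270, Dorne 6.282, Eskel 4.136, Farrow 3.123, Galen 6.828.
Rounding up: Arden 4, Brisco 1, Carrow 3, Dorne 7, Eskel 5, Farrow 4, Galen 7 (total 31).
Farrow receives 4.

4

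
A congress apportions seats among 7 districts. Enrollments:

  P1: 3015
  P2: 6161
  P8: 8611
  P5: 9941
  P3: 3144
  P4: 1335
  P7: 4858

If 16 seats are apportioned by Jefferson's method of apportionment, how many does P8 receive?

Standard divisor 37065/16 ≈ 2316.562; standard quotas: P1 1.301, P2 2.660, P8 3.717, P5 4.291, P3 1.357, P4 0.576, P7 2.097.
Rounding down gives 1, 2, 3, 4, 1, 0, 2 = 13 seats, so the divisor must be adjusted.
With modified divisor 1900: modified quotas P1 1.587, P2 3.243, P8 4.532, P5 5.232, P3 1.655, P4 0.703, P7 2.557.
Rounding down: P1 1, P2 3, P8 4, P5 5, P3 1, P4 0, P7 2 (total 16).
P8 receives 4.

4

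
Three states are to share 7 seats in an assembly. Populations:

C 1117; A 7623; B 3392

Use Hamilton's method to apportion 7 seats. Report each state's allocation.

Standard divisor: 12132 ÷ 7 ≈ 1733.143.
Standard quotas: C 0.6445, A 4.3984, B 1.9571.
Lower quotas: C 0, A 4, B 1 (sum 5, leaving 2 seats).
Remainders in descending order: B 0.9571, C 0.6445, A 0.3984.
The surplus seats go to B, C.

C=1, A=4, B=2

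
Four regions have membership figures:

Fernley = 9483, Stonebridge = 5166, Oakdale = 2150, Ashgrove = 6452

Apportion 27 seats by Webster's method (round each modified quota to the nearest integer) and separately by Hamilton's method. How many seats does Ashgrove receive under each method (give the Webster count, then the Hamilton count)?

8 and 7

Webster: Fernley 11, Stonebridge 6, Oakdale 2, Ashgrove 8.
Hamilton: Fernley 11, Stonebridge 6, Oakdale 3, Ashgrove 7.
Ashgrove gets 8 under Webster and 7 under Hamilton.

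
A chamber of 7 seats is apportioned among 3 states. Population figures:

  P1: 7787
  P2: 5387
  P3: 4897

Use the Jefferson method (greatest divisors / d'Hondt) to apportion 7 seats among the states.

Standard divisor 18071/7 ≈ 2581.571; standard quotas: P1 3.016, P2 2.087, P3 1.897.
Rounding down gives 3, 2, 1 = 6 seats, so the divisor must be adjusted.
With modified divisor 2200: modified quotas P1 3.540, P2 2.449, P3 2.226.
Rounding down: P1 3, P2 2, P3 2 (total 7).

P1 3, P2 2, P3 2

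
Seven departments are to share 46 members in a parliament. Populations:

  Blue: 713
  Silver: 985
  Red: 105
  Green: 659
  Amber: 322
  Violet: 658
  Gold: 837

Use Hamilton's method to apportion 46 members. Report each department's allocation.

Blue: 8; Silver: 11; Red: 1; Green: 7; Amber: 3; Violet: 7; Gold: 9

Standard divisor: 4279 ÷ 46 ≈ 93.022.
Standard quotas: Blue 7.665, Silver 10.589, Red 1.129, Green 7.084, Amber 3.462, Violet 7.074, Gold 8.998.
Lower quotas: Blue 7, Silver 10, Red 1, Green 7, Amber 3, Violet 7, Gold 8 (sum 43, leaving 3 seats).
Remainders in descending order: Gold 0.998, Blue 0.665, Silver 0.589, Amber 0.462, Red 0.129, Green 0.084, Violet 0.074.
Largest remainders: Gold, Blue, Silver receive the extra seats.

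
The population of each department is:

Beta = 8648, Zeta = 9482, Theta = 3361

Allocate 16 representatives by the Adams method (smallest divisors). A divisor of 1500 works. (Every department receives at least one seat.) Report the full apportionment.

With modified divisor 1500: modified quotas Beta 5.765, Zeta 6.321, Theta 2.241.
Rounding up: Beta 6, Zeta 7, Theta 3 (total 16).

Beta=6, Zeta=7, Theta=3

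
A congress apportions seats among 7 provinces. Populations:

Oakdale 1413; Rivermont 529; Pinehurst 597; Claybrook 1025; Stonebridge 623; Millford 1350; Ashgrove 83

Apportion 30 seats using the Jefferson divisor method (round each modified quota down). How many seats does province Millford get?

7

Standard divisor 5620/30 ≈ 187.333; standard quotas: Oakdale 7.543, Rivermont 2.824, Pinehurst 3.187, Claybrook 5.472, Stonebridge 3.326, Millford 7.206, Ashgrove 0.443.
Rounding down gives 7, 2, 3, 5, 3, 7, 0 = 27 seats, so the divisor must be adjusted.
With modified divisor 170: modified quotas Oakdale 8.312, Rivermont 3.112, Pinehurst 3.512, Claybrook 6.029, Stonebridge 3.665, Millford 7.941, Ashgrove 0.488.
Rounding down: Oakdale 8, Rivermont 3, Pinehurst 3, Claybrook 6, Stonebridge 3, Millford 7, Ashgrove 0 (total 30).
Millford receives 7.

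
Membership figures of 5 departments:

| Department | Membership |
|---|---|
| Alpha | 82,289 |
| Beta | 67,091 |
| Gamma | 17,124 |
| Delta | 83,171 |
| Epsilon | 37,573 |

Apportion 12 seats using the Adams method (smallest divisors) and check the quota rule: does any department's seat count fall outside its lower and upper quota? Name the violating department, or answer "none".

Standard quotas: Alpha 3.438, Beta 2.803, Gamma 0.715, Delta 3.475, Epsilon 1.570.
Adams allocation: Alpha 3, Beta 3, Gamma 1, Delta 3, Epsilon 2.
Every allocation lies between the lower and upper quota.

none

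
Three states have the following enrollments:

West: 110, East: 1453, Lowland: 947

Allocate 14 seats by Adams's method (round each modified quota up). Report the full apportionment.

Standard divisor 2510/14 ≈ 179.286; standard quotas: West 0.614, East 8.104, Lowland 5.282.
Rounding up gives 1, 9, 6 = 16 seats, so the divisor must be adjusted.
With modified divisor 200: modified quotas West 0.550, East 7.265, Lowland 4.735.
Rounding up: West 1, East 8, Lowland 5 (total 14).

West 1, East 8, Lowland 5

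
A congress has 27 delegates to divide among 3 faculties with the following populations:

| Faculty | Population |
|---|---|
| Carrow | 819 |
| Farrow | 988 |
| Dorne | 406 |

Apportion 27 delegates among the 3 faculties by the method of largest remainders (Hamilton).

Carrow=10, Farrow=12, Dorne=5

Total 2213; standard divisor 2213/27 ≈ 81.963.
Standard quotas: Carrow 9.992, Farrow 12.054, Dorne 4.953.
Lower quotas: Carrow 9, Farrow 12, Dorne 4 (sum 25, leaving 2 seats).
Remainders in descending order: Carrow 0.992, Dorne 0.953, Farrow 0.054.
The surplus seats go to Carrow, Dorne.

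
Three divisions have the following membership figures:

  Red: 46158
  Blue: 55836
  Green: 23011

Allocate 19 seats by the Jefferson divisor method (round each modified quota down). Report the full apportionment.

Standard divisor 125005/19 ≈ 6579.211; standard quotas: Red 7.016, Blue 8.487, Green 3.498.
Rounding down gives 7, 8, 3 = 18 seats, so the divisor must be adjusted.
With modified divisor 6000: modified quotas Red 7.693, Blue 9.306, Green 3.835.
Rounding down: Red 7, Blue 9, Green 3 (total 19).

Red=7, Blue=9, Green=3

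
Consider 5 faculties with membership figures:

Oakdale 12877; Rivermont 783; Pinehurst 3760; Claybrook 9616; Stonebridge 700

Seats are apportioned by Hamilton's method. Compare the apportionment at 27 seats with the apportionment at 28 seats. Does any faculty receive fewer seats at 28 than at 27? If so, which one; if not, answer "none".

At 27 seats: Oakdale 12, Rivermont 1, Pinehurst 4, Claybrook 9, Stonebridge 1.
At 28 seats: Oakdale 13, Rivermont 1, Pinehurst 4, Claybrook 10, Stonebridge 0.
Stonebridge drops from 1 to 0.

Stonebridge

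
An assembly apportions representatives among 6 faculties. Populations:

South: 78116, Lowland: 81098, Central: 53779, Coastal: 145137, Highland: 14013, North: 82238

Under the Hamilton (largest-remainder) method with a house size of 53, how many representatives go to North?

The standard divisor is 454381/53 ≈ 8573.226.
Standard quotas: South 9.1116, Lowland 9.4594, Central 6.2729, Coastal 16.9291, Highland 1.6345, North 9.5924.
Lower quotas: South 9, Lowland 9, Central 6, Coastal 16, Highland 1, North 9 (sum 50, leaving 3 seats).
Remainders in descending order: Coastal 0.9291, Highland 0.6345, North 0.5924, Lowland 0.4594, Central 0.2729, South 0.1116.
The surplus seats go to Coastal, Highland, North.
North receives 10.

10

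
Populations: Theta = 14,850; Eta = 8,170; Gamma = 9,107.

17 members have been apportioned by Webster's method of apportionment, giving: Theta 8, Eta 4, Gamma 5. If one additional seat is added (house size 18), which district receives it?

Eta

Priority for the next seat is population ÷ (current seats + 0.5).
Priorities: Theta 1747.059, Eta 1815.556, Gamma 1655.818.
Highest priority: Eta.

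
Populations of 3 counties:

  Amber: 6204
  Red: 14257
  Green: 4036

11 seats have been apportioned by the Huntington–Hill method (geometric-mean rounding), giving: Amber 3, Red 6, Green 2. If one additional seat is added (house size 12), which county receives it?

Priority for the next seat is population ÷ (√(s·(s+1))).
Priorities: Amber 1790.941, Red 2199.903, Green 1647.690.
Highest priority: Red.

Red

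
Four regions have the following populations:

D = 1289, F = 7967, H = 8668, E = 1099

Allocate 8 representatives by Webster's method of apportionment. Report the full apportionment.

D 1, F 3, H 4, E 0

Standard divisor 19023/8 ≈ 2377.875; standard quotas: D 0.542, F 3.350, H 3.645, E 0.462.
Rounding to the nearest integer gives D 1, F 3, H 4, E 0 — total 8, matching the house size, so no adjustment is needed.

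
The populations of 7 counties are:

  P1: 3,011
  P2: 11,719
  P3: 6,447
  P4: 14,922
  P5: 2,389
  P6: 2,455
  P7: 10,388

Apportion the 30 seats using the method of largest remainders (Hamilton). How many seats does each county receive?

Total 51331; standard divisor 51331/30 ≈ 1711.033.
Standard quotas: P1 1.7598, P2 6.8491, P3 3.7679, P4 8.7210, P5 1.3962, P6 1.4348, P7 6.0712.
Lower quotas: P1 1, P2 6, P3 3, P4 8, P5 1, P6 1, P7 6 (sum 26, leaving 4 seats).
Remainders in descending order: P2 0.8491, P3 0.7679, P1 0.7598, P4 0.7210, P6 0.4348, P5 0.3962, P7 0.0712.
Largest remainders: P2, P3, P1, P4 receive the extra seats.

P1 2, P2 7, P3 4, P4 9, P5 1, P6 1, P7 6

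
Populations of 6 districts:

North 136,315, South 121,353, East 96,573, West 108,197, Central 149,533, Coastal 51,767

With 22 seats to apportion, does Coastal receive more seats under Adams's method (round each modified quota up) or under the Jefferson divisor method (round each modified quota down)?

Adams

Adams: North 4, South 4, East 3, West 4, Central 5, Coastal 2.
Jefferson: North 5, South 4, East 3, West 4, Central 5, Coastal 1.
Coastal gets 2 under Adams and 1 under Jefferson.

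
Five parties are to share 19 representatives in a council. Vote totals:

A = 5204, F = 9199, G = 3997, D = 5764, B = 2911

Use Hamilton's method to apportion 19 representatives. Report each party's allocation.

A: 4, F: 6, G: 3, D: 4, B: 2

Standard divisor: 27075 ÷ 19 = 1425.
Standard quotas: A 3.6519, F 6.4554, G 2.8049, D 4.0449, B 2.0428.
Lower quotas: A 3, F 6, G 2, D 4, B 2 (sum 17, leaving 2 seats).
Remainders in descending order: G 0.8049, A 0.6519, F 0.4554, D 0.0449, B 0.0428.
Largest remainders: G, A receive the extra seats.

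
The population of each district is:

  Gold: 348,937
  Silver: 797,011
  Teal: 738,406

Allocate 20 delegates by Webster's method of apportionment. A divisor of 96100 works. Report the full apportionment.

Gold=4, Silver=8, Teal=8

With modified divisor 96100: modified quotas Gold 3.631, Silver 8.294, Teal 7.684.
Rounding to the nearest integer: Gold 4, Silver 8, Teal 8 (total 20).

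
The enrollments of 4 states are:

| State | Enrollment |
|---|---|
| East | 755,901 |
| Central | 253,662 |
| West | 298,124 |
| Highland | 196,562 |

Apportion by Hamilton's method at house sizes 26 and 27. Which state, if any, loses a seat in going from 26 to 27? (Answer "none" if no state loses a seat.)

Highland

At 26 seats: East 13, Central 4, West 5, Highland 4.
At 27 seats: East 14, Central 5, West 5, Highland 3.
Highland drops from 4 to 3.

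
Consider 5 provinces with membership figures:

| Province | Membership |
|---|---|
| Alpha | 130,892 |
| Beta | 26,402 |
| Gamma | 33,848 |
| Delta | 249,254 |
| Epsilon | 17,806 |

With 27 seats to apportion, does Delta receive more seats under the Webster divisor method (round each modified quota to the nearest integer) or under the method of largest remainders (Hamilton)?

Webster: Alpha 8, Beta 2, Gamma 2, Delta 14, Epsilon 1.
Hamilton: Alpha 8, Beta 1, Gamma 2, Delta 15, Epsilon 1.
Delta gets 14 under Webster and 15 under Hamilton.

Hamilton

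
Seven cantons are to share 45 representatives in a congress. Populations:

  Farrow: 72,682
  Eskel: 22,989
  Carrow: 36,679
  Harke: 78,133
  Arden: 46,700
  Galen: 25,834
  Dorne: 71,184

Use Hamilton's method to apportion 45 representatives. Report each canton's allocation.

The standard divisor is 354201/45 ≈ 7871.133.
Standard quotas: Farrow 9.2340, Eskel 2.9207, Carrow 4.6599, Harke 9.9265, Arden 5.9331, Galen 3.2821, Dorne 9.0437.
Lower quotas: Farrow 9, Eskel 2, Carrow 4, Harke 9, Arden 5, Galen 3, Dorne 9 (sum 41, leaving 4 seats).
Remainders in descending order: Arden 0.9331, Harke 0.9265, Eskel 0.9207, Carrow 0.6599, Galen 0.2821, Farrow 0.2340, Dorne 0.0437.
The surplus seats go to Arden, Harke, Eskel, Carrow.

Farrow: 9, Eskel: 3, Carrow: 5, Harke: 10, Arden: 6, Galen: 3, Dorne: 9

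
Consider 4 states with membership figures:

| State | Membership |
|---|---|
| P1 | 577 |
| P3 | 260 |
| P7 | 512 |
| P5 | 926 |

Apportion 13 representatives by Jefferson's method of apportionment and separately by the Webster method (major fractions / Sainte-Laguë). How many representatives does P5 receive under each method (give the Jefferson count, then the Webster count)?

6 and 5

Jefferson: P1 3, P3 1, P7 3, P5 6.
Webster: P1 3, P3 2, P7 3, P5 5.
P5 gets 6 under Jefferson and 5 under Webster.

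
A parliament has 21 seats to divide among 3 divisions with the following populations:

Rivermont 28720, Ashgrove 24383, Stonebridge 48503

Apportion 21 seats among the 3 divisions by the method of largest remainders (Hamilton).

Rivermont: 6, Ashgrove: 5, Stonebridge: 10

Total 101606; standard divisor 101606/21 ≈ 4838.381.
Standard quotas: Rivermont 5.9359, Ashgrove 5.0395, Stonebridge 10.0246.
Lower quotas: Rivermont 5, Ashgrove 5, Stonebridge 10 (sum 20, leaving 1 seat).
Remainders in descending order: Rivermont 0.9359, Ashgrove 0.0395, Stonebridge 0.0246.
Largest remainder: Rivermont receives the extra seat.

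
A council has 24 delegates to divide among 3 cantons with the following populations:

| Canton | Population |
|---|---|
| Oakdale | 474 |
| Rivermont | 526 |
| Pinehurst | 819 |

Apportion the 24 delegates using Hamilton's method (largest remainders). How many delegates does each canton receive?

Oakdale 6, Rivermont 7, Pinehurst 11

Standard divisor: 1819 ÷ 24 ≈ 75.792.
Standard quotas: Oakdale 6.254, Rivermont 6.940, Pinehurst 10.806.
Lower quotas: Oakdale 6, Rivermont 6, Pinehurst 10 (sum 22, leaving 2 seats).
Remainders in descending order: Rivermont 0.940, Pinehurst 0.806, Oakdale 0.254.
The surplus seats go to Rivermont, Pinehurst.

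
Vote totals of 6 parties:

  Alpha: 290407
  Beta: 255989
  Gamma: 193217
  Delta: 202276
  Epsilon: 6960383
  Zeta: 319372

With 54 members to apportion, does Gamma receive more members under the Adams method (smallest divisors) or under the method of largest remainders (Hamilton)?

Adams

Adams: Alpha 2, Beta 2, Gamma 2, Delta 2, Epsilon 44, Zeta 2.
Hamilton: Alpha 2, Beta 2, Gamma 1, Delta 1, Epsilon 46, Zeta 2.
Gamma gets 2 under Adams and 1 under Hamilton.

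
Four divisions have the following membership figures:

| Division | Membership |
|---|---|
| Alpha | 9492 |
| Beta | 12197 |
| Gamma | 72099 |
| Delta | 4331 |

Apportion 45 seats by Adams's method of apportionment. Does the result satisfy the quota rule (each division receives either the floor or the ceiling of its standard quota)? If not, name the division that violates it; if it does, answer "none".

Gamma

Standard quotas: Alpha 4.353, Beta 5.594, Gamma 33.067, Delta 1.986.
Adams allocation: Alpha 5, Beta 6, Gamma 32, Delta 2.
Gamma has quota 33.067 (lower 33, upper 34) but receives 32 — outside the quota interval.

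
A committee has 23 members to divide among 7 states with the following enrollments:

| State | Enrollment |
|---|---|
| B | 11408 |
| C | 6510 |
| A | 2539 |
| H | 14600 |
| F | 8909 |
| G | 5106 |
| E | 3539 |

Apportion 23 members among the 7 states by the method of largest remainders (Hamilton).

B 5, C 3, A 1, H 6, F 4, G 2, E 2

Standard divisor: 52611 ÷ 23 ≈ 2287.435.
Standard quotas: B 4.9872, C 2.8460, A 1.1100, H 6.3827, F 3.8948, G 2.2322, E 1.5471.
Lower quotas: B 4, C 2, A 1, H 6, F 3, G 2, E 1 (sum 19, leaving 4 seats).
Remainders in descending order: B 0.9872, F 0.8948, C 0.8460, E 0.5471, H 0.3827, G 0.2322, A 0.1100.
The surplus seats go to B, F, C, E.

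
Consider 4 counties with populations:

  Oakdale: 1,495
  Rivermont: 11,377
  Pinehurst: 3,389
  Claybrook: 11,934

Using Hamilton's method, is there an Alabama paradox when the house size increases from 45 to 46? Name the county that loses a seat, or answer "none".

none

At 45 seats: Oakdale 2, Rivermont 18, Pinehurst 6, Claybrook 19.
At 46 seats: Oakdale 2, Rivermont 19, Pinehurst 6, Claybrook 19.
No county's allocation decreased.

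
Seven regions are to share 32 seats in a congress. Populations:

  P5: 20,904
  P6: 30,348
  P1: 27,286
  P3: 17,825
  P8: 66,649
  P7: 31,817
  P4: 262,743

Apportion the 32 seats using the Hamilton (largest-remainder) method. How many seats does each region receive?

The standard divisor is 457572/32 ≈ 14299.125.
Standard quotas: P5 1.4619, P6 2.1224, P1 1.9082, P3 1.2466, P8 4.6611, P7 2.2251, P4 18.3748.
Lower quotas: P5 1, P6 2, P1 1, P3 1, P8 4, P7 2, P4 18 (sum 29, leaving 3 seats).
Remainders in descending order: P1 0.9082, P8 0.6611, P5 0.4619, P4 0.3748, P3 0.2466, P7 0.2251, P6 0.1224.
The surplus seats go to P1, P8, P5.

P5 2; P6 2; P1 2; P3 1; P8 5; P7 2; P4 18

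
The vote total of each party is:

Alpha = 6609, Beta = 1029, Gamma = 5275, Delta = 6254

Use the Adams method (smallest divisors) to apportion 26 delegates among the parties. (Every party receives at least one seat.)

Alpha: 9, Beta: 2, Gamma: 7, Delta: 8

Standard divisor 19167/26 ≈ 737.192; standard quotas: Alpha 8.965, Beta 1.396, Gamma 7.156, Delta 8.484.
Rounding up gives 9, 2, 8, 9 = 28 seats, so the divisor must be adjusted.
With modified divisor 800: modified quotas Alpha 8.261, Beta 1.286, Gamma 6.594, Delta 7.817.
Rounding up: Alpha 9, Beta 2, Gamma 7, Delta 8 (total 26).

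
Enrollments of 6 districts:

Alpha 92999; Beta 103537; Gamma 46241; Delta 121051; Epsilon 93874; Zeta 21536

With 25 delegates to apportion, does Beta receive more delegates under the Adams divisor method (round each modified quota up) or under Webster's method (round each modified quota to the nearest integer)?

Webster

Adams: Alpha 5, Beta 5, Gamma 3, Delta 6, Epsilon 5, Zeta 1.
Webster: Alpha 5, Beta 6, Gamma 2, Delta 6, Epsilon 5, Zeta 1.
Beta gets 5 under Adams and 6 under Webster.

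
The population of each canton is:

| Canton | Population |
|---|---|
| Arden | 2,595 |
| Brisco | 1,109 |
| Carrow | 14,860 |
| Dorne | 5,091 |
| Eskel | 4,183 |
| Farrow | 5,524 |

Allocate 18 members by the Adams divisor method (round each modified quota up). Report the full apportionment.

Standard divisor 33362/18 ≈ 1853.444; standard quotas: Arden 1.400, Brisco 0.598, Carrow 8.018, Dorne 2.747, Eskel 2.257, Farrow 2.980.
Rounding up gives 2, 1, 9, 3, 3, 3 = 21 seats, so the divisor must be adjusted.
With modified divisor 2300: modified quotas Arden 1.128, Brisco 0.482, Carrow 6.461, Dorne 2.213, Eskel 1.819, Farrow 2.402.
Rounding up: Arden 2, Brisco 1, Carrow 7, Dorne 3, Eskel 2, Farrow 3 (total 18).

Arden 2, Brisco 1, Carrow 7, Dorne 3, Eskel 2, Farrow 3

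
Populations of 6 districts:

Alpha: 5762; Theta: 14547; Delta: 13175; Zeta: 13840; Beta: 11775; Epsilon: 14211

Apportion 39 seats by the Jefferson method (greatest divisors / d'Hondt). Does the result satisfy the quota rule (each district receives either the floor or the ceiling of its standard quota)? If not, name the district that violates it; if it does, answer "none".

none

Standard quotas: Alpha 3.065, Theta 7.739, Delta 7.009, Zeta 7.363, Beta 6.264, Epsilon 7.560.
Jefferson allocation: Alpha 3, Theta 8, Delta 7, Zeta 7, Beta 6, Epsilon 8.
Every allocation lies between the lower and upper quota.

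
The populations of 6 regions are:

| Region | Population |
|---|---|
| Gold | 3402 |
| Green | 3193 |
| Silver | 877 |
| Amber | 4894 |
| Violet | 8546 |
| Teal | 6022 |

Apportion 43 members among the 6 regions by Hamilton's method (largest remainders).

Gold 5; Green 5; Silver 1; Amber 8; Violet 14; Teal 10

Standard divisor: 26934 ÷ 43 ≈ 626.372.
Standard quotas: Gold 5.4313, Green 5.0976, Silver 1.4001, Amber 7.8132, Violet 13.6436, Teal 9.6141.
Lower quotas: Gold 5, Green 5, Silver 1, Amber 7, Violet 13, Teal 9 (sum 40, leaving 3 seats).
Remainders in descending order: Amber 0.8132, Violet 0.6436, Teal 0.6141, Gold 0.4313, Silver 0.4001, Green 0.0976.
The surplus seats go to Amber, Violet, Teal.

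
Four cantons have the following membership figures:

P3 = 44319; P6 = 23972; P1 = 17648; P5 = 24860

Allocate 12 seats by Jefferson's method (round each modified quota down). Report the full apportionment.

Standard divisor 110799/12 ≈ 9233.25; standard quotas: P3 4.800, P6 2.596, P1 1.911, P5 2.692.
Rounding down gives 4, 2, 1, 2 = 9 seats, so the divisor must be adjusted.
With modified divisor 8100: modified quotas P3 5.471, P6 2.960, P1 2.179, P5 3.069.
Rounding down: P3 5, P6 2, P1 2, P5 3 (total 12).

P3: 5, P6: 2, P1: 2, P5: 3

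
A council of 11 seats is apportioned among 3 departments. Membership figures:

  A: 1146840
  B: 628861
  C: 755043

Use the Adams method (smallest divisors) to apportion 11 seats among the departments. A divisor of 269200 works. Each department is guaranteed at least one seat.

With modified divisor 269200: modified quotas A 4.260, B 2.336, C 2.805.
Rounding up: A 5, B 3, C 3 (total 11).

A=5; B=3; C=3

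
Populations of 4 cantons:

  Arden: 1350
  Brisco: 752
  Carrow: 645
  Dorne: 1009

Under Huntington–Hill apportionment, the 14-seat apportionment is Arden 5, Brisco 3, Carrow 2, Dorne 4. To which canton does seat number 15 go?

Carrow

Priority for the next seat is population ÷ (√(s·(s+1))).
Priorities: Arden 246.475, Brisco 217.084, Carrow 263.320, Dorne 225.619.
Highest priority: Carrow.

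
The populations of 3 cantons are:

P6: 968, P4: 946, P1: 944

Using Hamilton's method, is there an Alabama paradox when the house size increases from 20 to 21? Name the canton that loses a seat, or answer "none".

none

At 20 seats: P6 7, P4 7, P1 6.
At 21 seats: P6 7, P4 7, P1 7.
No canton's allocation decreased.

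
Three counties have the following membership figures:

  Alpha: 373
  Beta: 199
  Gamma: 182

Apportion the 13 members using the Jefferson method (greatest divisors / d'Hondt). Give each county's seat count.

Alpha 7, Beta 3, Gamma 3

Standard divisor 754/13 ≈ 58; standard quotas: Alpha 6.431, Beta 3.431, Gamma 3.138.
Rounding down gives 6, 3, 3 = 12 seats, so the divisor must be adjusted.
With modified divisor 50: modified quotas Alpha 7.460, Beta 3.980, Gamma 3.640.
Rounding down: Alpha 7, Beta 3, Gamma 3 (total 13).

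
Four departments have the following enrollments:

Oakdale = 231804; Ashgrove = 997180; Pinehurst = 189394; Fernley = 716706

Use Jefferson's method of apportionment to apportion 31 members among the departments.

Oakdale 3, Ashgrove 15, Pinehurst 2, Fernley 11

Standard divisor 2135084/31 ≈ 68873.677; standard quotas: Oakdale 3.366, Ashgrove 14.478, Pinehurst 2.750, Fernley 10.406.
Rounding down gives 3, 14, 2, 10 = 29 seats, so the divisor must be adjusted.
With modified divisor 64100: modified quotas Oakdale 3.616, Ashgrove 15.557, Pinehurst 2.955, Fernley 11.181.
Rounding down: Oakdale 3, Ashgrove 15, Pinehurst 2, Fernley 11 (total 31).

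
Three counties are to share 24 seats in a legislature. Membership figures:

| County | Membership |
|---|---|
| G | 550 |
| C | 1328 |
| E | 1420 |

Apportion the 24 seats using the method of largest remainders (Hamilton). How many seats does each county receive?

G 4, C 10, E 10

Total 3298; standard divisor 3298/24 ≈ 137.417.
Standard quotas: G 4.002, C 9.664, E 10.334.
Lower quotas: G 4, C 9, E 10 (sum 23, leaving 1 seat).
Remainders in descending order: C 0.664, E 0.334, G 0.002.
The surplus seat goes to C.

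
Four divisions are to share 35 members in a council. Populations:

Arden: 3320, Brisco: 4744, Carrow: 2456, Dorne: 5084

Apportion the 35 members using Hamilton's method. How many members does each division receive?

Arden=7, Brisco=11, Carrow=6, Dorne=11

The standard divisor is 15604/35 ≈ 445.829.
Standard quotas: Arden 7.4468, Brisco 10.6409, Carrow 5.5088, Dorne 11.4035.
Lower quotas: Arden 7, Brisco 10, Carrow 5, Dorne 11 (sum 33, leaving 2 seats).
Remainders in descending order: Brisco 0.6409, Carrow 0.5088, Arden 0.4468, Dorne 0.4035.
The surplus seats go to Brisco, Carrow.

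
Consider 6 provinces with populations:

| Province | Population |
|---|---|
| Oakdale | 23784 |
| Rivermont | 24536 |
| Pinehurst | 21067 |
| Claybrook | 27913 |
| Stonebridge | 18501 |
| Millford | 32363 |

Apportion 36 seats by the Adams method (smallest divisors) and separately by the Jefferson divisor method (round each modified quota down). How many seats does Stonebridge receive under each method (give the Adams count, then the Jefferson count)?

5 and 4

Adams: Oakdale 6, Rivermont 6, Pinehurst 5, Claybrook 7, Stonebridge 5, Millford 7.
Jefferson: Oakdale 6, Rivermont 6, Pinehurst 5, Claybrook 7, Stonebridge 4, Millford 8.
Stonebridge gets 5 under Adams and 4 under Jefferson.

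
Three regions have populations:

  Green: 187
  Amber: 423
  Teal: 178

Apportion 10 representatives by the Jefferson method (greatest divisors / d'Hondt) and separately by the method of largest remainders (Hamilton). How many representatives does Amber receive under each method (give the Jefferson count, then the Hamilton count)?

Jefferson: Green 2, Amber 6, Teal 2.
Hamilton: Green 3, Amber 5, Teal 2.
Amber gets 6 under Jefferson and 5 under Hamilton.

6 and 5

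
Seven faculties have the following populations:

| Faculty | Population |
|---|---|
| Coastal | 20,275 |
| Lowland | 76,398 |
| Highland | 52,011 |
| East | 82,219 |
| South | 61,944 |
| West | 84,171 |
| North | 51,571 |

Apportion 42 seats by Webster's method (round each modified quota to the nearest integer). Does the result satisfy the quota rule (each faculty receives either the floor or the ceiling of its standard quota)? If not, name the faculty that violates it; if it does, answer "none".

none

Standard quotas: Coastal 1.987, Lowland 7.487, Highland 5.097, East 8.057, South 6.070, West 8.248, North 5.054.
Webster allocation: Coastal 2, Lowland 8, Highland 5, East 8, South 6, West 8, North 5.
Every allocation lies between the lower and upper quota.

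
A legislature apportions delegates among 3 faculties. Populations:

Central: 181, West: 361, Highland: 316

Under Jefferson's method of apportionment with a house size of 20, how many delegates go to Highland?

Standard divisor 858/20 ≈ 42.9; standard quotas: Central 4.219, West 8.415, Highland 7.366.
Rounding down gives 4, 8, 7 = 19 seats, so the divisor must be adjusted.
With modified divisor 40: modified quotas Central 4.525, West 9.025, Highland 7.900.
Rounding down: Central 4, West 9, Highland 7 (total 20).
Highland receives 7.

7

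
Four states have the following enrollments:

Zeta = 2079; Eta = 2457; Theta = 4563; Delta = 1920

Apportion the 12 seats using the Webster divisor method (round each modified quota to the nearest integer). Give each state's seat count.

Zeta=2, Eta=3, Theta=5, Delta=2

Standard divisor 11019/12 ≈ 918.25; standard quotas: Zeta 2.264, Eta 2.676, Theta 4.969, Delta 2.091.
Rounding to the nearest integer gives Zeta 2, Eta 3, Theta 5, Delta 2 — total 12, matching the house size, so no adjustment is needed.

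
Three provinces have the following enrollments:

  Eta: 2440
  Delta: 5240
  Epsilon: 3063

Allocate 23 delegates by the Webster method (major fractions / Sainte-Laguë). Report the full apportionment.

Eta 5; Delta 11; Epsilon 7

Standard divisor 10743/23 ≈ 467.087; standard quotas: Eta 5.224, Delta 11.218, Epsilon 6.558.
Rounding to the nearest integer gives Eta 5, Delta 11, Epsilon 7 — total 23, matching the house size, so no adjustment is needed.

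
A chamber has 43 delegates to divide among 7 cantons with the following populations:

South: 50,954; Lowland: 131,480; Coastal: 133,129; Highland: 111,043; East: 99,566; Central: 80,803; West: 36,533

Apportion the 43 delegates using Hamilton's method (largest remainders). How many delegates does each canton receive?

South 3; Lowland 9; Coastal 9; Highland 7; East 7; Central 5; West 3

The standard divisor is 643508/43 ≈ 14965.302.
Standard quotas: South 3.4048, Lowland 8.7857, Coastal 8.8958, Highland 7.4200, East 6.6531, Central 5.3994, West 2.4412.
Lower quotas: South 3, Lowland 8, Coastal 8, Highland 7, East 6, Central 5, West 2 (sum 39, leaving 4 seats).
Remainders in descending order: Coastal 0.8958, Lowland 0.7857, East 0.6531, West 0.4412, Highland 0.4200, South 0.4048, Central 0.3994.
The surplus seats go to Coastal, Lowland, East, West.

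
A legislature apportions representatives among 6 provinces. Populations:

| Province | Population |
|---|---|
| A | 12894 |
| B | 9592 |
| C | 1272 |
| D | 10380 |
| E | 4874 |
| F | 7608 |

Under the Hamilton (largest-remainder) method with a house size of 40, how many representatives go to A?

11

The standard divisor is 46620/40 ≈ 1165.5.
Standard quotas: A 11.0631, B 8.2299, C 1.0914, D 8.9060, E 4.1819, F 6.5277.
Lower quotas: A 11, B 8, C 1, D 8, E 4, F 6 (sum 38, leaving 2 seats).
Remainders in descending order: D 0.9060, F 0.5277, B 0.2299, E 0.1819, C 0.0914, A 0.0631.
The surplus seats go to D, F.
A receives 11.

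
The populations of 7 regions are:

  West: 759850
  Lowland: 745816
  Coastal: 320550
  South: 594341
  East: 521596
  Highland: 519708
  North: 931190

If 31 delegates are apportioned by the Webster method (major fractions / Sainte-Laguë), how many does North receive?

7

Standard divisor 4393051/31 ≈ 141711.323; standard quotas: West 5.362, Lowland 5.263, Coastal 2.262, South 4.194, East 3.681, Highland 3.667, North 6.571.
Rounding to the nearest integer gives West 5, Lowland 5, Coastal 2, South 4, East 4, Highland 4, North 7 — total 31, matching the house size, so no adjustment is needed.
North receives 7.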